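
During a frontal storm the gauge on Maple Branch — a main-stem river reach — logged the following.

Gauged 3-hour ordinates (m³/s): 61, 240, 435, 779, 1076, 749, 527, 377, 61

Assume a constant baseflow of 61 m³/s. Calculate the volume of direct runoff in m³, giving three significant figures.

V ≈ 4.06 × 10^7 m³

Direct-runoff ordinates (Q − Q_b): 0.0, 179.0, 374.0, 718.0, 1015.0, 688.0, 466.0, 316.0, 0.0 m³/s.
ΣQ_DR = 3756 m³/s.
With Δt = 3 h = 10800 s, V = ΣQ_DR · Δt = 3756 × 10800 = 4.06 × 10^7 m³.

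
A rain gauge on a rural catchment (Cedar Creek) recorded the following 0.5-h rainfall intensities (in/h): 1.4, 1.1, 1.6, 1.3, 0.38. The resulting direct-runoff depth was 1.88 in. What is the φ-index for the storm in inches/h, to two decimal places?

φ ≈ 0.41 in/h

Only the 4 blocks with intensity above φ contribute runoff: 1.4, 1.1, 1.6, 1.3 in/h.
Σ(I−φ)·Δt = d  ⇒  (1.4+1.1+1.6+1.3 − 4φ)·0.5 = 1.88
φ = (5.400 − 1.88/0.5) / 4 = 0.41 in/h.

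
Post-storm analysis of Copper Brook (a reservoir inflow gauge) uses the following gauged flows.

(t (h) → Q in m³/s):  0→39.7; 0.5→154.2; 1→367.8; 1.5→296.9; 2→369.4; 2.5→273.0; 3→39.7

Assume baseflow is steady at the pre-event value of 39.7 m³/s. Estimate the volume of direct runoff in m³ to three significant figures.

Direct-runoff ordinates (Q − Q_b): 0.0, 114.5, 328.1, 257.2, 329.7, 233.3, 0.0 m³/s.
ΣQ_DR = 1263 m³/s.
With Δt = 0.5 h = 1800 s, V = ΣQ_DR · Δt = 1263 × 1800 = 2.27 × 10^6 m³.

V ≈ 2.27 × 10^6 m³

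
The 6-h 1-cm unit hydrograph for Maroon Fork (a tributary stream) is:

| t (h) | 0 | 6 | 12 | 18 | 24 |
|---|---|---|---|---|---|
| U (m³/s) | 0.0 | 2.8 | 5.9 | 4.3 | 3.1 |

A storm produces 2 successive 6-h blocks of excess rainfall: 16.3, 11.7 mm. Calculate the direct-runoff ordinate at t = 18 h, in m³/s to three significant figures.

Q ≈ 13.9 m³/s

By discrete convolution, Q_j = Σ (P_i / 10 mm) · U_{j−i}.
At t = 18 h (j=3): Q = (16.3/10)·4.3 + (11.7/10)·5.9 = 13.9 m³/s.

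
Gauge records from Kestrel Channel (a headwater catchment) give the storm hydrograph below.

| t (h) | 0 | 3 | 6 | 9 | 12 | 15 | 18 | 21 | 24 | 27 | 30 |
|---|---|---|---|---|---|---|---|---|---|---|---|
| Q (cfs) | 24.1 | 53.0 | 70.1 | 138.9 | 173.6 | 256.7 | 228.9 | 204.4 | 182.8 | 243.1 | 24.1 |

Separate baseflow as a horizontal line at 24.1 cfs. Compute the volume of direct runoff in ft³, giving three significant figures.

V ≈ 1.44 × 10^7 ft³

Direct-runoff ordinates (Q − Q_b): 0.0, 28.9, 46.0, 114.8, 149.5, 232.6, 204.8, 180.3, 158.7, 219.0, 0.0 cfs.
ΣQ_DR = 1335 cfs.
With Δt = 3 h = 10800 s, V = ΣQ_DR · Δt = 1335 × 10800 = 1.44 × 10^7 ft³.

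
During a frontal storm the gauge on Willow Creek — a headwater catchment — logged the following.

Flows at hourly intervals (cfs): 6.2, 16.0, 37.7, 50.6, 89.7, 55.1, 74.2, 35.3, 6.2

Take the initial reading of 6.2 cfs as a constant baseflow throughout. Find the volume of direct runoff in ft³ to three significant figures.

V ≈ 1.13 × 10^6 ft³

Direct-runoff ordinates (Q − Q_b): 0.0, 9.8, 31.5, 44.4, 83.5, 48.9, 68.0, 29.1, 0.0 cfs.
ΣQ_DR = 315.2 cfs.
With Δt = 1 h = 3600 s, V = ΣQ_DR · Δt = 315.2 × 3600 = 1.13 × 10^6 ft³.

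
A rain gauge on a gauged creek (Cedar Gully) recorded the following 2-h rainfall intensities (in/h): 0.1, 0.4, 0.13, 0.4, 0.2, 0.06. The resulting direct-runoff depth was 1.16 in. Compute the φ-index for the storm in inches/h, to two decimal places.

Only the 3 blocks with intensity above φ contribute runoff: 0.4, 0.4, 0.2 in/h.
Σ(I−φ)·Δt = d  ⇒  (0.4+0.4+0.2 − 3φ)·2 = 1.16
φ = (1.000 − 1.16/2) / 3 = 0.14 in/h.

φ ≈ 0.14 in/h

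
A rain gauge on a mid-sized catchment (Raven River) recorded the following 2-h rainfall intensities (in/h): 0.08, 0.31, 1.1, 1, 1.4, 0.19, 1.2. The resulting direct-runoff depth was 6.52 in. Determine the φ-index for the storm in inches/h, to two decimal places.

Only the 4 blocks with intensity above φ contribute runoff: 1.1, 1, 1.4, 1.2 in/h.
Σ(I−φ)·Δt = d  ⇒  (1.1+1+1.4+1.2 − 4φ)·2 = 6.52
φ = (4.700 − 6.52/2) / 4 = 0.36 in/h.

φ ≈ 0.36 in/h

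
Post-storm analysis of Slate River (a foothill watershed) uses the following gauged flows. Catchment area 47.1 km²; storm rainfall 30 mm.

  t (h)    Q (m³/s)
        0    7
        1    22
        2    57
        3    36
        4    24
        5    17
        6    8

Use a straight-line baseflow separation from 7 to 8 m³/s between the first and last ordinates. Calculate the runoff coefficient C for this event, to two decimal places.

ΣQ_DR = 118.5 m³/s; V = ΣQ_DR·Δt = 4.266 × 10^5 m³.
Runoff depth d = V / A = 9.057 mm.
C = d / P = 9.057 / 30 = 0.30.

C ≈ 0.30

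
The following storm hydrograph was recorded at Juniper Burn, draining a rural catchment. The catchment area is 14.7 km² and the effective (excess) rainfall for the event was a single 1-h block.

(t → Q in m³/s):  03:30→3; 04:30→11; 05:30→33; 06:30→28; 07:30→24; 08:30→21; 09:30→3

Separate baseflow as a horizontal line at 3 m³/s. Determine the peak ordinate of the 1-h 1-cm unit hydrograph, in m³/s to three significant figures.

Direct runoff: 0.0, 8.0, 30.0, 25.0, 21.0, 18.0, 0.0 m³/s; ΣQ_DR = 102.0 m³/s, peak = 30.0 m³/s.
Runoff depth d = ΣQ_DR·Δt / A = 102.0 × 3600 / (14.7 km²) = 24.98 mm.
The 1-cm UH is the DRH scaled by (10 mm)/d, so U_p = 30.0 × 10/24.98 = 12.0 m³/s.

U_p ≈ 12.0 m³/s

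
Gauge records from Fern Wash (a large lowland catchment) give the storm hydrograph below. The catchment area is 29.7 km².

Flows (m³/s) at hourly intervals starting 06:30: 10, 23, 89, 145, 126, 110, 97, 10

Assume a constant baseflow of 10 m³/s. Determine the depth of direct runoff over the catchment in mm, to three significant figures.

Direct runoff: 0.0, 13.0, 79.0, 135.0, 116.0, 100.0, 87.0, 0.0 m³/s; ΣQ_DR = 530.0 m³/s.
V = ΣQ_DR · Δt = 530.0 × 3600 s = 1.908 × 10^6 m³.
Over A = 29.7 km², depth = V / A = 64.2 mm.

d ≈ 64.2 mm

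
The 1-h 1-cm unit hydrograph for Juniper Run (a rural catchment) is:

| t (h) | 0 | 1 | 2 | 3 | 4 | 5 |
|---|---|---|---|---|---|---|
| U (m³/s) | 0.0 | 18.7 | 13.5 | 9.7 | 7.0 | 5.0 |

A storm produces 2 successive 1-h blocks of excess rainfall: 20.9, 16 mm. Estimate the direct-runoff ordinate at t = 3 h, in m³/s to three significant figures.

By discrete convolution, Q_j = Σ (P_i / 10 mm) · U_{j−i}.
At t = 3 h (j=3): Q = (20.9/10)·9.7 + (16/10)·13.5 = 41.9 m³/s.

Q ≈ 41.9 m³/s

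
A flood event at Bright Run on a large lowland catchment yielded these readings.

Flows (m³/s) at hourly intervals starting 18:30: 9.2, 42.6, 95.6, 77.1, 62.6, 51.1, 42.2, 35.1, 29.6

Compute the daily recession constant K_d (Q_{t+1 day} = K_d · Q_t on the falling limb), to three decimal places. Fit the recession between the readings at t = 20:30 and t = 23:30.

Between t = 20:30 and t = 23:30 the flow falls from 95.6 to 51.1 m³/s over 3×1 h = 3 h.
Per-interval ratio K = (51.1/95.6)^(1/3) = 0.8116; K_d = K^(24/1) = 0.007.

K_d ≈ 0.007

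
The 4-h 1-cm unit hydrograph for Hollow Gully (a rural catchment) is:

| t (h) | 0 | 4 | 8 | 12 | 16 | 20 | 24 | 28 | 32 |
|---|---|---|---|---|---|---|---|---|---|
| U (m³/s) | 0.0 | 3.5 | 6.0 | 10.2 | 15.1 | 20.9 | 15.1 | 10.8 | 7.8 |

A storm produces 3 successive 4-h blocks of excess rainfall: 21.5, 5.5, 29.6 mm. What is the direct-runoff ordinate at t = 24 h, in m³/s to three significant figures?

Q ≈ 88.7 m³/s

By discrete convolution, Q_j = Σ (P_i / 10 mm) · U_{j−i}.
At t = 24 h (j=6): Q = (21.5/10)·15.1 + (5.5/10)·20.9 + (29.6/10)·15.1 = 88.7 m³/s.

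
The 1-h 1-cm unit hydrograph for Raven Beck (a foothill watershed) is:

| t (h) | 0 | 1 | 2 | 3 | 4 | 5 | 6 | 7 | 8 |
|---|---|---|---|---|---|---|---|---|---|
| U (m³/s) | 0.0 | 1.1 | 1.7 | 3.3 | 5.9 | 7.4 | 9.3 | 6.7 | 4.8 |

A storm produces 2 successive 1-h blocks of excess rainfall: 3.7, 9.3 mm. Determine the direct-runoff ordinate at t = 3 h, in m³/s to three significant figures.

By discrete convolution, Q_j = Σ (P_i / 10 mm) · U_{j−i}.
At t = 3 h (j=3): Q = (3.7/10)·3.3 + (9.3/10)·1.7 = 2.80 m³/s.

Q ≈ 2.80 m³/s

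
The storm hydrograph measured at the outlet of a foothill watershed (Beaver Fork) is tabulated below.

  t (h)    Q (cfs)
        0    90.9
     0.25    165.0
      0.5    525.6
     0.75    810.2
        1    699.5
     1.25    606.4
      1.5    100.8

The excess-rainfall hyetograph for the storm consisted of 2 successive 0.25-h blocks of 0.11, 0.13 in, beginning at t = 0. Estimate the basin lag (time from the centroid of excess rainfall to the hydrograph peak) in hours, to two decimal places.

Centroid of excess rainfall: t_c = Σ P_i·t̄_i / ΣP_i = 0.2604 h (block centres at 0.125, 0.375 h).
Hydrograph peak occurs at t = 0.75 h, so basin lag t_L = 0.75 − 0.2604 = 0.49 h.

t_L ≈ 0.49 h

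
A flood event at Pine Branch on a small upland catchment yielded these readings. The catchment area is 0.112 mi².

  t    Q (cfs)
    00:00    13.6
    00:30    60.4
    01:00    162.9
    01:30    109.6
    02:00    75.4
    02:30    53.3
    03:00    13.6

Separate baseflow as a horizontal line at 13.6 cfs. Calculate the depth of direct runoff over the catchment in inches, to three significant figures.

d ≈ 2.72 in

Direct runoff: 0.0, 46.8, 149.3, 96.0, 61.8, 39.7, 0.0 cfs; ΣQ_DR = 393.6 cfs.
V = ΣQ_DR · Δt = 393.6 × 1800 s = 7.085 × 10^5 ft³.
Over A = 0.112 mi², depth = V / A = 2.72 in.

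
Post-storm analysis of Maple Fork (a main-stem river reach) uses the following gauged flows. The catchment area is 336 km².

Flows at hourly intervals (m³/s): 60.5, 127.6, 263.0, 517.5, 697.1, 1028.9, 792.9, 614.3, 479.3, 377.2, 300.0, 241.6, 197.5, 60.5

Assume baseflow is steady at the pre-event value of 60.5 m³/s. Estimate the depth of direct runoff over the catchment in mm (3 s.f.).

Direct runoff: 0.0, 67.1, 202.5, 457.0, 636.6, 968.4, 732.4, 553.8, 418.8, 316.7, 239.5, 181.1, 137.0, 0.0 m³/s; ΣQ_DR = 4911 m³/s.
V = ΣQ_DR · Δt = 4911 × 3600 s = 1.768 × 10^7 m³.
Over A = 336 km², depth = V / A = 52.6 mm.

d ≈ 52.6 mm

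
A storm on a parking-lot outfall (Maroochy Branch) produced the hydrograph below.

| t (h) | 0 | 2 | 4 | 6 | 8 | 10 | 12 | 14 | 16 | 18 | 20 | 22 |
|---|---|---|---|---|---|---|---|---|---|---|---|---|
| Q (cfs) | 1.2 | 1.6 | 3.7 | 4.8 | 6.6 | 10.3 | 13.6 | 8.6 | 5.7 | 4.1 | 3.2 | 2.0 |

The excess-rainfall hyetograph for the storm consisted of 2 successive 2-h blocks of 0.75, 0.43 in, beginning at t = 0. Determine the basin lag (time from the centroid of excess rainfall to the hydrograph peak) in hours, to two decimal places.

t_L ≈ 10.27 h

Centroid of excess rainfall: t_c = Σ P_i·t̄_i / ΣP_i = 1.7288 h (block centres at 1, 3 h).
Hydrograph peak occurs at t = 12 h, so basin lag t_L = 12 − 1.7288 = 10.27 h.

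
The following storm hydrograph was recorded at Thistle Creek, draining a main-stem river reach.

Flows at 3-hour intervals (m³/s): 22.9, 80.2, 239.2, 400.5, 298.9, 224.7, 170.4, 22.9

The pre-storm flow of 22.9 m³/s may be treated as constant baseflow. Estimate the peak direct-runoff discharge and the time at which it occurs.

Q_p = 377.6 m³/s at t = 9 h

Subtracting baseflow gives direct-runoff ordinates: 0.0, 57.3, 216.3, 377.6, 276.0, 201.8, 147.5, 0.0 m³/s.
The maximum is 377.6 m³/s, occurring at the reading for t = 9 h.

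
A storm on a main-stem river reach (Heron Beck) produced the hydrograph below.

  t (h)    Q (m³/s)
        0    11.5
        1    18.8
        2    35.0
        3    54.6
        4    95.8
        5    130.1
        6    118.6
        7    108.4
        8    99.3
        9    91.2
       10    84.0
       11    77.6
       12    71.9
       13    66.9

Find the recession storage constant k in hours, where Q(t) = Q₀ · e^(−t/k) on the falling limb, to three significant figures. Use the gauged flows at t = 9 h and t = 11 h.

On the falling limb, Q drops from 91.2 to 77.6 m³/s between t = 9 h and t = 11 h (Δt = 2 h).
k = −Δt / ln(Q₂/Q₁) = −2 / ln(77.6/91.2) = 12.4 h.

k ≈ 12.4 h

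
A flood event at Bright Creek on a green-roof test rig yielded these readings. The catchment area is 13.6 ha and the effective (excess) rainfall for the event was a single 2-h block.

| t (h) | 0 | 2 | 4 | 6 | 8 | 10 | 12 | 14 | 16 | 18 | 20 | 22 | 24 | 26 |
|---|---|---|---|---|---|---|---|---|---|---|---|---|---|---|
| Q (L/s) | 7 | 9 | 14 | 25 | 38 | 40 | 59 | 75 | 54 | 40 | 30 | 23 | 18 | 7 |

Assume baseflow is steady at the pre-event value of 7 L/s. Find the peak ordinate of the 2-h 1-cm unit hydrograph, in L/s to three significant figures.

Direct runoff: 0.0, 2.0, 7.0, 18.0, 31.0, 33.0, 52.0, 68.0, 47.0, 33.0, 23.0, 16.0, 11.0, 0.0 L/s; ΣQ_DR = 341.0 L/s, peak = 68.0 L/s.
Runoff depth d = ΣQ_DR·Δt / A = 341.0 × 7200 / (13.6 ha) = 18.05 mm.
The 1-cm UH is the DRH scaled by (10 mm)/d, so U_p = 68.0 × 10/18.05 = 37.7 L/s.

U_p ≈ 37.7 L/s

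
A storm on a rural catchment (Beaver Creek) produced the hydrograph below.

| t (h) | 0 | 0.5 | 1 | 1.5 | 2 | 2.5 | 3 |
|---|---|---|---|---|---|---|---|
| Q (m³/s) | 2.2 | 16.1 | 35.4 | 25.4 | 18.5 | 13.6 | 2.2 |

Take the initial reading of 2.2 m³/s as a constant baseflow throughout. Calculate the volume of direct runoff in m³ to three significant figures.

V ≈ 1.76 × 10^5 m³

Direct-runoff ordinates (Q − Q_b): 0.0, 13.9, 33.2, 23.2, 16.3, 11.4, 0.0 m³/s.
ΣQ_DR = 98.00 m³/s.
With Δt = 0.5 h = 1800 s, V = ΣQ_DR · Δt = 98.00 × 1800 = 1.76 × 10^5 m³.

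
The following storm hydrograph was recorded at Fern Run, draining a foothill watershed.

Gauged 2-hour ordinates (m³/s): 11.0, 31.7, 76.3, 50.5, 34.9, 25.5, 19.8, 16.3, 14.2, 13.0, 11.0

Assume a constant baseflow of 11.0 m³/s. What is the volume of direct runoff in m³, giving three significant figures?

V ≈ 1.32 × 10^6 m³

Direct-runoff ordinates (Q − Q_b): 0.0, 20.7, 65.3, 39.5, 23.9, 14.5, 8.8, 5.3, 3.2, 2.0, 0.0 m³/s.
ΣQ_DR = 183.2 m³/s.
With Δt = 2 h = 7200 s, V = ΣQ_DR · Δt = 183.2 × 7200 = 1.32 × 10^6 m³.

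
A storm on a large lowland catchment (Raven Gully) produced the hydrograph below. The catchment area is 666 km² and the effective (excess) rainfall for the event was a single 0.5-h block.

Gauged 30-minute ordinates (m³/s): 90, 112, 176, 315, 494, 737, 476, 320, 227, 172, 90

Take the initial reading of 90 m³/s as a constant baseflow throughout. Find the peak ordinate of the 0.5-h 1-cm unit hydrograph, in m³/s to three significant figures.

Direct runoff: 0.0, 22.0, 86.0, 225.0, 404.0, 647.0, 386.0, 230.0, 137.0, 82.0, 0.0 m³/s; ΣQ_DR = 2219 m³/s, peak = 647.0 m³/s.
Runoff depth d = ΣQ_DR·Δt / A = 2219 × 1800 / (666 km²) = 5.997 mm.
The 1-cm UH is the DRH scaled by (10 mm)/d, so U_p = 647.0 × 10/5.997 = 1080 m³/s.

U_p ≈ 1080 m³/s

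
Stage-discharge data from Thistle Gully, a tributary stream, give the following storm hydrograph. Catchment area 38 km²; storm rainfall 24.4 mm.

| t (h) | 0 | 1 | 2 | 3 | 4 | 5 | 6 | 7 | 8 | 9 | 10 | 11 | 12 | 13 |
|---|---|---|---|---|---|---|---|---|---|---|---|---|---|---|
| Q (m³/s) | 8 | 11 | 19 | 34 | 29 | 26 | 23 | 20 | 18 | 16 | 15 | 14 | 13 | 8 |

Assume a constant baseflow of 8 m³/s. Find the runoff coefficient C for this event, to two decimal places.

C ≈ 0.55

ΣQ_DR = 142.0 m³/s; V = ΣQ_DR·Δt = 5.112 × 10^5 m³.
Runoff depth d = V / A = 13.45 mm.
C = d / P = 13.45 / 24.4 = 0.55.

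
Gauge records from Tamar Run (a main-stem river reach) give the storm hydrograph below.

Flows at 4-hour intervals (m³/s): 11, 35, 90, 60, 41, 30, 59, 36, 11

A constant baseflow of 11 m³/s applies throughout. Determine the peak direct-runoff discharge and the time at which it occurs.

Subtracting baseflow gives direct-runoff ordinates: 0.0, 24.0, 79.0, 49.0, 30.0, 19.0, 48.0, 25.0, 0.0 m³/s.
The maximum is 79.0 m³/s, occurring at the reading for t = 8 h.

Q_p = 79.0 m³/s at t = 8 h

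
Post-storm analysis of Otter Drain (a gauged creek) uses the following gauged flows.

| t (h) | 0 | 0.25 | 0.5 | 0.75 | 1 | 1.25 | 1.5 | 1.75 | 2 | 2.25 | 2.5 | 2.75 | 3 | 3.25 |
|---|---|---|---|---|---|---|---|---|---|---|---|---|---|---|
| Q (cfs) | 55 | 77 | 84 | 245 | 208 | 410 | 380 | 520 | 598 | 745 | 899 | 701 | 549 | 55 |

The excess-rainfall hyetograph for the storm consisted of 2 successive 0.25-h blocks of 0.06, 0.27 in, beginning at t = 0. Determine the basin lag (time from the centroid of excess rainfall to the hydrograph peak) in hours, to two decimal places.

t_L ≈ 2.17 h

Centroid of excess rainfall: t_c = Σ P_i·t̄_i / ΣP_i = 0.3295 h (block centres at 0.125, 0.375 h).
Hydrograph peak occurs at t = 2.5 h, so basin lag t_L = 2.5 − 0.3295 = 2.17 h.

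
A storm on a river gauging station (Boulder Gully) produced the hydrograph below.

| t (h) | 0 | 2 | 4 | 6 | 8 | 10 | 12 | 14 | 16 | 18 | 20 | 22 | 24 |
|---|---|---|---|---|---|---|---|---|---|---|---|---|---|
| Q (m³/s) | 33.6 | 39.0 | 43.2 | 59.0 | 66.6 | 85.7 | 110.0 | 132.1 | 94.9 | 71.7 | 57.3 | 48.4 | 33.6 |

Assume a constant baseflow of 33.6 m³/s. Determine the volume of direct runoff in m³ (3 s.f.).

Direct-runoff ordinates (Q − Q_b): 0.0, 5.4, 9.6, 25.4, 33.0, 52.1, 76.4, 98.5, 61.3, 38.1, 23.7, 14.8, 0.0 m³/s.
ΣQ_DR = 438.3 m³/s.
With Δt = 2 h = 7200 s, V = ΣQ_DR · Δt = 438.3 × 7200 = 3.16 × 10^6 m³.

V ≈ 3.16 × 10^6 m³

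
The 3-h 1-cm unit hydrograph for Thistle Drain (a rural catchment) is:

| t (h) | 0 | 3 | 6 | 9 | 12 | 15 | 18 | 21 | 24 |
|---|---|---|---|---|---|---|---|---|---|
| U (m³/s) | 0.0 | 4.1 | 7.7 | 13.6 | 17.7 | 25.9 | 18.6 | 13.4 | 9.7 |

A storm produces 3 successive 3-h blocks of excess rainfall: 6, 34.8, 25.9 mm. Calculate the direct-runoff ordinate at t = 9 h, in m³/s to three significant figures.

By discrete convolution, Q_j = Σ (P_i / 10 mm) · U_{j−i}.
At t = 9 h (j=3): Q = (6/10)·13.6 + (34.8/10)·7.7 + (25.9/10)·4.1 = 45.6 m³/s.

Q ≈ 45.6 m³/s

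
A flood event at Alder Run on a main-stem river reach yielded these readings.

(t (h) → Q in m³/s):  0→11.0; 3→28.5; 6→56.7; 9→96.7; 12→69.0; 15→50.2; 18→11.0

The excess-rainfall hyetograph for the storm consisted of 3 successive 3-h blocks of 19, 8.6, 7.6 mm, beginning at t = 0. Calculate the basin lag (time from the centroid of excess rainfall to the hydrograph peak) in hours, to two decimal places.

t_L ≈ 5.47 h

Centroid of excess rainfall: t_c = Σ P_i·t̄_i / ΣP_i = 3.5284 h (block centres at 1.5, 4.5, 7.5 h).
Hydrograph peak occurs at t = 9 h, so basin lag t_L = 9 − 3.5284 = 5.47 h.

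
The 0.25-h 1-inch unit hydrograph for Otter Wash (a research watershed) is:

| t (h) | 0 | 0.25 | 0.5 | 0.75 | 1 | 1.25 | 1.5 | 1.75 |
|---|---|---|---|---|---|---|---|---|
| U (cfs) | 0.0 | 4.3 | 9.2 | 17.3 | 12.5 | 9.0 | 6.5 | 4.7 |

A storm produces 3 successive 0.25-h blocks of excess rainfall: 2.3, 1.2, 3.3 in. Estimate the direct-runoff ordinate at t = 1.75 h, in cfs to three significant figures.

By discrete convolution, Q_j = Σ (P_i / 1 in) · U_{j−i}.
At t = 1.75 h (j=7): Q = (2.3/1)·4.7 + (1.2/1)·6.5 + (3.3/1)·9.0 = 48.3 cfs.

Q ≈ 48.3 cfs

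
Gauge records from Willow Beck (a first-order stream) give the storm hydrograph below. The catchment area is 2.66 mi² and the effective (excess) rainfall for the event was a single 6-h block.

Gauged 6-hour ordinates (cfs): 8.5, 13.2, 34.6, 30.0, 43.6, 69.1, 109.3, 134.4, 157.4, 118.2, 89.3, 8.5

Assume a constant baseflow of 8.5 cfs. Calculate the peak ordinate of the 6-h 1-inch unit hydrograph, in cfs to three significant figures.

U_p ≈ 59.7 cfs

Direct runoff: 0.0, 4.7, 26.1, 21.5, 35.1, 60.6, 100.8, 125.9, 148.9, 109.7, 80.8, 0.0 cfs; ΣQ_DR = 714.1 cfs, peak = 148.9 cfs.
Runoff depth d = ΣQ_DR·Δt / A = 714.1 × 21600 / (2.66 mi²) = 2.496 in.
The 1-inch UH is the DRH scaled by (1 in)/d, so U_p = 148.9 × 1/2.496 = 59.7 cfs.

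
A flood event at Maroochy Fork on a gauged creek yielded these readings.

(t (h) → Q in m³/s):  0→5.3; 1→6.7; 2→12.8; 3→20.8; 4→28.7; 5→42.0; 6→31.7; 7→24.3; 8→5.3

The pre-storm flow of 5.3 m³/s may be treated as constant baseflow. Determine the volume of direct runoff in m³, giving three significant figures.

Direct-runoff ordinates (Q − Q_b): 0.0, 1.4, 7.5, 15.5, 23.4, 36.7, 26.4, 19.0, 0.0 m³/s.
ΣQ_DR = 129.9 m³/s.
With Δt = 1 h = 3600 s, V = ΣQ_DR · Δt = 129.9 × 3600 = 4.68 × 10^5 m³.

V ≈ 4.68 × 10^5 m³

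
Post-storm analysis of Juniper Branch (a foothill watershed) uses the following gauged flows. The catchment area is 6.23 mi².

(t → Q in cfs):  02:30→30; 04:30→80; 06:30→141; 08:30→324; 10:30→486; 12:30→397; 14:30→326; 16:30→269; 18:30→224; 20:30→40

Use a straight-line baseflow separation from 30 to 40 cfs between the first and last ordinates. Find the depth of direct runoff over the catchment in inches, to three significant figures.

d ≈ 0.979 in

Direct runoff: 0.00, 48.89, 108.78, 290.67, 451.56, 361.44, 289.33, 231.22, 185.11, 0.00 cfs; ΣQ_DR = 1967 cfs.
V = ΣQ_DR · Δt = 1967 × 7200 s = 1.416 × 10^7 ft³.
Over A = 6.23 mi², depth = V / A = 0.979 in.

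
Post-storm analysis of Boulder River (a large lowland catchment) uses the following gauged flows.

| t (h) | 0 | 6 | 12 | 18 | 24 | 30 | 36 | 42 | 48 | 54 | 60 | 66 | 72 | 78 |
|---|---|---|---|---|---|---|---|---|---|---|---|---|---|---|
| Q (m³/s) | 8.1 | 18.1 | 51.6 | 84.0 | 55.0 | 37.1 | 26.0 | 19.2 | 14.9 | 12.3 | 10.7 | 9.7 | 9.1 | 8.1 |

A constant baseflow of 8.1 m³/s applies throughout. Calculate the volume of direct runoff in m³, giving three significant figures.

V ≈ 5.41 × 10^6 m³

Direct-runoff ordinates (Q − Q_b): 0.0, 10.0, 43.5, 75.9, 46.9, 29.0, 17.9, 11.1, 6.8, 4.2, 2.6, 1.6, 1.0, 0.0 m³/s.
ΣQ_DR = 250.5 m³/s.
With Δt = 6 h = 21600 s, V = ΣQ_DR · Δt = 250.5 × 21600 = 5.41 × 10^6 m³.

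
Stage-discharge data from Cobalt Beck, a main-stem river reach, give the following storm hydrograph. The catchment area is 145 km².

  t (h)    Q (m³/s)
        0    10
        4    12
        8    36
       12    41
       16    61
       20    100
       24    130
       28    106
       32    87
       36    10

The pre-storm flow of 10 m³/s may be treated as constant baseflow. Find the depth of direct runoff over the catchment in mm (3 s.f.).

d ≈ 49.0 mm

Direct runoff: 0.0, 2.0, 26.0, 31.0, 51.0, 90.0, 120.0, 96.0, 77.0, 0.0 m³/s; ΣQ_DR = 493.0 m³/s.
V = ΣQ_DR · Δt = 493.0 × 14400 s = 7.099 × 10^6 m³.
Over A = 145 km², depth = V / A = 49.0 mm.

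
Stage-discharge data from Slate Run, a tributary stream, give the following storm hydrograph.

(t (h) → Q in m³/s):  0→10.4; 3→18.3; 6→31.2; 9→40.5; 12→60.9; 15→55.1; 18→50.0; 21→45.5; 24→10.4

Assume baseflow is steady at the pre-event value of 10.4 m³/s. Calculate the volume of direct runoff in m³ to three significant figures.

V ≈ 2.47 × 10^6 m³

Direct-runoff ordinates (Q − Q_b): 0.0, 7.9, 20.8, 30.1, 50.5, 44.7, 39.6, 35.1, 0.0 m³/s.
ΣQ_DR = 228.7 m³/s.
With Δt = 3 h = 10800 s, V = ΣQ_DR · Δt = 228.7 × 10800 = 2.47 × 10^6 m³.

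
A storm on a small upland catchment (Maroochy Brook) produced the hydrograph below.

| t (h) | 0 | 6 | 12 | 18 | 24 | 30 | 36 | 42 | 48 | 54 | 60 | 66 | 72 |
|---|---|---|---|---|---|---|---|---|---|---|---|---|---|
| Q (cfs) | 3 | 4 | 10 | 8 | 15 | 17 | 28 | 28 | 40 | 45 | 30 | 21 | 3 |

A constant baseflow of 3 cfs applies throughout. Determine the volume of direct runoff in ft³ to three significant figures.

V ≈ 4.60 × 10^6 ft³

Direct-runoff ordinates (Q − Q_b): 0.0, 1.0, 7.0, 5.0, 12.0, 14.0, 25.0, 25.0, 37.0, 42.0, 27.0, 18.0, 0.0 cfs.
ΣQ_DR = 213.0 cfs.
With Δt = 6 h = 21600 s, V = ΣQ_DR · Δt = 213.0 × 21600 = 4.60 × 10^6 ft³.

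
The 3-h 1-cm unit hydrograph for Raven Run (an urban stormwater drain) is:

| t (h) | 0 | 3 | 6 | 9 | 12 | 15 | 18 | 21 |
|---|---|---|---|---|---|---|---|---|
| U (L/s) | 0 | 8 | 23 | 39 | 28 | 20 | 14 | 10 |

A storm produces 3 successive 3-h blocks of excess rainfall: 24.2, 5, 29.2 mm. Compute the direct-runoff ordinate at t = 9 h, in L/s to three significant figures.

Q ≈ 129 L/s

By discrete convolution, Q_j = Σ (P_i / 10 mm) · U_{j−i}.
At t = 9 h (j=3): Q = (24.2/10)·39 + (5/10)·23 + (29.2/10)·8 = 129 L/s.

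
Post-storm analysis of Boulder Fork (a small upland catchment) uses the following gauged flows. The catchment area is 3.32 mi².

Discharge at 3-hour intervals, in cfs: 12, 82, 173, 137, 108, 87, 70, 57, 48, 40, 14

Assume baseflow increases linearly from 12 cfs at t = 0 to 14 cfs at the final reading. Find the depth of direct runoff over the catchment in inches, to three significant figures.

Direct runoff: 0.00, 69.80, 160.60, 124.40, 95.20, 74.00, 56.80, 43.60, 34.40, 26.20, 0.00 cfs; ΣQ_DR = 685.0 cfs.
V = ΣQ_DR · Δt = 685.0 × 10800 s = 7.398 × 10^6 ft³.
Over A = 3.32 mi², depth = V / A = 0.959 in.

d ≈ 0.959 in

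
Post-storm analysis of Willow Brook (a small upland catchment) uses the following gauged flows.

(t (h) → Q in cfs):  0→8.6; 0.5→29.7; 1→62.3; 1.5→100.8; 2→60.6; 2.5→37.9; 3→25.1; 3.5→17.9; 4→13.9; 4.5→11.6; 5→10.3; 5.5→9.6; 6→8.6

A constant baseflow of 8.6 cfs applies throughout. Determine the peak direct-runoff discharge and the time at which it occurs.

Q_p = 92.2 cfs at t = 1.5 h

Subtracting baseflow gives direct-runoff ordinates: 0.0, 21.1, 53.7, 92.2, 52.0, 29.3, 16.5, 9.3, 5.3, 3.0, 1.7, 1.0, 0.0 cfs.
The maximum is 92.2 cfs, occurring at the reading for t = 1.5 h.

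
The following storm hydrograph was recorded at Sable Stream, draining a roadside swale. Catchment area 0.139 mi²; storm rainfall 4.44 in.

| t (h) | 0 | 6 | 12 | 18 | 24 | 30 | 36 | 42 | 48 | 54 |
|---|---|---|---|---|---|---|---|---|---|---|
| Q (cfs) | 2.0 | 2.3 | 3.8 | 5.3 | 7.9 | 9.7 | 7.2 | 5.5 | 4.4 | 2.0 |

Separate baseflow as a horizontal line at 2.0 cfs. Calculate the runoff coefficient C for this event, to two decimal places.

C ≈ 0.45

ΣQ_DR = 30.10 cfs; V = ΣQ_DR·Δt = 6.502 × 10^5 ft³.
Runoff depth d = V / A = 2.013 in.
C = d / P = 2.013 / 4.44 = 0.45.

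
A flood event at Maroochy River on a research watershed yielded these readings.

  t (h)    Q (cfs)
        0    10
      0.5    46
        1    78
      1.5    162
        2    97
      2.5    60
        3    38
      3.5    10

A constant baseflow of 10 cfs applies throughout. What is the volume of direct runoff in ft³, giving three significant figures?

V ≈ 7.58 × 10^5 ft³

Direct-runoff ordinates (Q − Q_b): 0.0, 36.0, 68.0, 152.0, 87.0, 50.0, 28.0, 0.0 cfs.
ΣQ_DR = 421.0 cfs.
With Δt = 0.5 h = 1800 s, V = ΣQ_DR · Δt = 421.0 × 1800 = 7.58 × 10^5 ft³.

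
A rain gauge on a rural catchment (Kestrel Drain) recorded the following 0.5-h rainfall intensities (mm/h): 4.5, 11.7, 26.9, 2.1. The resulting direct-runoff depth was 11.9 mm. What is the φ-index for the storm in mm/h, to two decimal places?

Only the 2 blocks with intensity above φ contribute runoff: 11.7, 26.9 mm/h.
Σ(I−φ)·Δt = d  ⇒  (11.7+26.9 − 2φ)·0.5 = 11.9
φ = (38.60 − 11.9/0.5) / 2 = 7.40 mm/h.

φ ≈ 7.40 mm/h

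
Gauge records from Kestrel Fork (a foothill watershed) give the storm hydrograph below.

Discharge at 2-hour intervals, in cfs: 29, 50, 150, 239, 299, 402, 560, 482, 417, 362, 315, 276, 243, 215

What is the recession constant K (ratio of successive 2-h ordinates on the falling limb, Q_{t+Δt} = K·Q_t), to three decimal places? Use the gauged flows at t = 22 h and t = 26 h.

Using the recession-limb readings at t = 22 h and t = 26 h: Q falls from 276 to 215 cfs over 2 intervals.
K = (Q₂/Q₁)^(1/2) = (215/276)^(1/2) = 0.883.

K ≈ 0.883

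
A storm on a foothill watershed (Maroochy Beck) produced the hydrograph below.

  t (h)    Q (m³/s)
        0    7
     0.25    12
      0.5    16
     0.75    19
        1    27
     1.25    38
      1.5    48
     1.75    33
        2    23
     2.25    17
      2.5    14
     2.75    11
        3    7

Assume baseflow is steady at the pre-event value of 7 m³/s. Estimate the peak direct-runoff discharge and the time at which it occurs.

Subtracting baseflow gives direct-runoff ordinates: 0.0, 5.0, 9.0, 12.0, 20.0, 31.0, 41.0, 26.0, 16.0, 10.0, 7.0, 4.0, 0.0 m³/s.
The maximum is 41.0 m³/s, occurring at the reading for t = 1.5 h.

Q_p = 41.0 m³/s at t = 1.5 h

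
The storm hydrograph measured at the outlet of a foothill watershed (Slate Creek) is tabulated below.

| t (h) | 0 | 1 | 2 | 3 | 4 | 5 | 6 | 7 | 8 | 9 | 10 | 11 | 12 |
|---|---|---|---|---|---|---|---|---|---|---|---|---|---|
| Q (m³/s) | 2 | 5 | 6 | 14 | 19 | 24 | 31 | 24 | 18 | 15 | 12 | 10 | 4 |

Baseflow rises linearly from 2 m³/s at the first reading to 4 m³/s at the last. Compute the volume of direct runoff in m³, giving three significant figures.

Direct-runoff ordinates (Q − Q_b): 0.00, 2.83, 3.67, 11.50, 16.33, 21.17, 28.00, 20.83, 14.67, 11.50, 8.33, 6.17, 0.00 m³/s.
ΣQ_DR = 145.0 m³/s.
With Δt = 1 h = 3600 s, V = ΣQ_DR · Δt = 145.0 × 3600 = 5.22 × 10^5 m³.

V ≈ 5.22 × 10^5 m³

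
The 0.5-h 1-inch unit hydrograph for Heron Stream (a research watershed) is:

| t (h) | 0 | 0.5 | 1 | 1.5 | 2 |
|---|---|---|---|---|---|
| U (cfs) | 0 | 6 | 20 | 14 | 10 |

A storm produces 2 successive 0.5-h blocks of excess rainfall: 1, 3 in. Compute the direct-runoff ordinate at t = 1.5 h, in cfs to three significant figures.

Q ≈ 74.0 cfs

By discrete convolution, Q_j = Σ (P_i / 1 in) · U_{j−i}.
At t = 1.5 h (j=3): Q = (1/1)·14 + (3/1)·20 = 74.0 cfs.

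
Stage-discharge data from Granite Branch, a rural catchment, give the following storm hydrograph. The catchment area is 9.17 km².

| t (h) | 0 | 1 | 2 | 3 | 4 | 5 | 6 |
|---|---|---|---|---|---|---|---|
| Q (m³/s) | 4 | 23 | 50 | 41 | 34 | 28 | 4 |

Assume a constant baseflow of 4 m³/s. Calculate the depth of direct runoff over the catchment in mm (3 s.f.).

d ≈ 61.2 mm

Direct runoff: 0.0, 19.0, 46.0, 37.0, 30.0, 24.0, 0.0 m³/s; ΣQ_DR = 156.0 m³/s.
V = ΣQ_DR · Δt = 156.0 × 3600 s = 5.616 × 10^5 m³.
Over A = 9.17 km², depth = V / A = 61.2 mm.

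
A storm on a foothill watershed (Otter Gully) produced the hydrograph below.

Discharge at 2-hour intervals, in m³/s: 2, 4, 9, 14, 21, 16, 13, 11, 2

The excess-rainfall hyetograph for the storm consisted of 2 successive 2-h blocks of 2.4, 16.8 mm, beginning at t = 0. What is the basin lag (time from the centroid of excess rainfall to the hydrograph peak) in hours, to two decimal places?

t_L ≈ 5.25 h

Centroid of excess rainfall: t_c = Σ P_i·t̄_i / ΣP_i = 2.7500 h (block centres at 1, 3 h).
Hydrograph peak occurs at t = 8 h, so basin lag t_L = 8 − 2.7500 = 5.25 h.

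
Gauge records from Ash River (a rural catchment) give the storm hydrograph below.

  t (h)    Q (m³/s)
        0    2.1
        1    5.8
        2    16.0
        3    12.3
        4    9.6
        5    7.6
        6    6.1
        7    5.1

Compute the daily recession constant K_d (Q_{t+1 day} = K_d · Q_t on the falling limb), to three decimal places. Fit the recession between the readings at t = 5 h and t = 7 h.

Between t = 5 h and t = 7 h the flow falls from 7.6 to 5.1 m³/s over 2×1 h = 2 h.
Per-interval ratio K = (5.1/7.6)^(1/2) = 0.8192; K_d = K^(24/1) = 0.008.

K_d ≈ 0.008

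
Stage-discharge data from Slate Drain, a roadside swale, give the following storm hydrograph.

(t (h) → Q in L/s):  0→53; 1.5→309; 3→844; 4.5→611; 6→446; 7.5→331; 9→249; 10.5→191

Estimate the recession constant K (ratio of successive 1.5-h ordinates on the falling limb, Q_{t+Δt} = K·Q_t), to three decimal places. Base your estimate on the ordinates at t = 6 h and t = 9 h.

Using the recession-limb readings at t = 6 h and t = 9 h: Q falls from 446 to 249 L/s over 2 intervals.
K = (Q₂/Q₁)^(1/2) = (249/446)^(1/2) = 0.747.

K ≈ 0.747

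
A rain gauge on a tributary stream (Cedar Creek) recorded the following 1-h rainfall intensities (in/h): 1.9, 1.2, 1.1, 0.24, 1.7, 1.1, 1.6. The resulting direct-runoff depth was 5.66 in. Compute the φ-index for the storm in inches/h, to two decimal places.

Only the 6 blocks with intensity above φ contribute runoff: 1.9, 1.2, 1.1, 1.7, 1.1, 1.6 in/h.
Σ(I−φ)·Δt = d  ⇒  (1.9+1.2+1.1+1.7+1.1+1.6 − 6φ)·1 = 5.66
φ = (8.600 − 5.66/1) / 6 = 0.49 in/h.

φ ≈ 0.49 in/h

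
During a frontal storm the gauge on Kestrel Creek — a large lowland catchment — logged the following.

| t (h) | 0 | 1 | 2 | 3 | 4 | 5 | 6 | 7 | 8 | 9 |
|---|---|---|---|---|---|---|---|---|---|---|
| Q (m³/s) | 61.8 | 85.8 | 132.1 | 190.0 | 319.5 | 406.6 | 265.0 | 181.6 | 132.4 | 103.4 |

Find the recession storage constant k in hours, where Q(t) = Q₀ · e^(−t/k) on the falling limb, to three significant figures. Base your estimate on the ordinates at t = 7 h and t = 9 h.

On the falling limb, Q drops from 181.6 to 103.4 m³/s between t = 7 h and t = 9 h (Δt = 2 h).
k = −Δt / ln(Q₂/Q₁) = −2 / ln(103.4/181.6) = 3.55 h.

k ≈ 3.55 h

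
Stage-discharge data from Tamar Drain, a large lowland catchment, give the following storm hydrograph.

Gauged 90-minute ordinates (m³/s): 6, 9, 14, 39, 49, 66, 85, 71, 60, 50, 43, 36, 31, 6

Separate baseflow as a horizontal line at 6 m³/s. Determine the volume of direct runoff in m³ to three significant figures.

V ≈ 2.60 × 10^6 m³

Direct-runoff ordinates (Q − Q_b): 0.0, 3.0, 8.0, 33.0, 43.0, 60.0, 79.0, 65.0, 54.0, 44.0, 37.0, 30.0, 25.0, 0.0 m³/s.
ΣQ_DR = 481.0 m³/s.
With Δt = 1.5 h = 5400 s, V = ΣQ_DR · Δt = 481.0 × 5400 = 2.60 × 10^6 m³.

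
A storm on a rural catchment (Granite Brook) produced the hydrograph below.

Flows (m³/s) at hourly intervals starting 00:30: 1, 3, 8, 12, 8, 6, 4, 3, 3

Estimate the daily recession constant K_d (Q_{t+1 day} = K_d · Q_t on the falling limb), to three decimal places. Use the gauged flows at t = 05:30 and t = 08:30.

K_d ≈ 0.004

Between t = 05:30 and t = 08:30 the flow falls from 6 to 3 m³/s over 3×1 h = 3 h.
Per-interval ratio K = (3/6)^(1/3) = 0.7937; K_d = K^(24/1) = 0.004.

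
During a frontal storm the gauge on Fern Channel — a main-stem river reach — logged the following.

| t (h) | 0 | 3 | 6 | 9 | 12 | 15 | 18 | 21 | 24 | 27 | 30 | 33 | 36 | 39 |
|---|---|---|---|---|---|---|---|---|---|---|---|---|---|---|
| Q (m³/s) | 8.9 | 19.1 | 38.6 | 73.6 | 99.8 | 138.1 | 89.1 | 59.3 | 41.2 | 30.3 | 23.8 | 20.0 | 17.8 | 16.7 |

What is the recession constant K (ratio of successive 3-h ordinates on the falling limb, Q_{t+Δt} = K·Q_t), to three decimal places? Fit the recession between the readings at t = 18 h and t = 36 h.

K ≈ 0.765

Using the recession-limb readings at t = 18 h and t = 36 h: Q falls from 89.1 to 17.8 m³/s over 6 intervals.
K = (Q₂/Q₁)^(1/6) = (17.8/89.1)^(1/6) = 0.765.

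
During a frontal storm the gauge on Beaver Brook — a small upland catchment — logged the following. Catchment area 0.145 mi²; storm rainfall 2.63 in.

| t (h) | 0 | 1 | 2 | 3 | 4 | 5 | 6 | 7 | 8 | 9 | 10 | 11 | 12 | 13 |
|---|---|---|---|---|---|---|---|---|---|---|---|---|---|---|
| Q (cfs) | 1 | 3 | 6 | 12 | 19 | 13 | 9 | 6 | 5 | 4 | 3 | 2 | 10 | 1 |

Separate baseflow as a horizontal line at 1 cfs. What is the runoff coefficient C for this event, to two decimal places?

C ≈ 0.33

ΣQ_DR = 80.00 cfs; V = ΣQ_DR·Δt = 2.880 × 10^5 ft³.
Runoff depth d = V / A = 0.8549 in.
C = d / P = 0.8549 / 2.63 = 0.33.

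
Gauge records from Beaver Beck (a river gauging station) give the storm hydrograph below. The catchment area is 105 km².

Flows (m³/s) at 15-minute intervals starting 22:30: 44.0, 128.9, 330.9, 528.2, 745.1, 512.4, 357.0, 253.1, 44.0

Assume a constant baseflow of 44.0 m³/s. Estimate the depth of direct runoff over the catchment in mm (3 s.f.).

d ≈ 21.8 mm

Direct runoff: 0.0, 84.9, 286.9, 484.2, 701.1, 468.4, 313.0, 209.1, 0.0 m³/s; ΣQ_DR = 2548 m³/s.
V = ΣQ_DR · Δt = 2548 × 900 s = 2.293 × 10^6 m³.
Over A = 105 km², depth = V / A = 21.8 mm.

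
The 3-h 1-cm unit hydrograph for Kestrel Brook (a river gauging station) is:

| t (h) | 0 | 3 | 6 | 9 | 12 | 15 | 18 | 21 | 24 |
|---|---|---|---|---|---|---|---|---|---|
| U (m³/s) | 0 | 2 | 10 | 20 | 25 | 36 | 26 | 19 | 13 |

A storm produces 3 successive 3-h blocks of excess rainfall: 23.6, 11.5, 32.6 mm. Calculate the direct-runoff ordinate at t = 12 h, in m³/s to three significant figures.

Q ≈ 115 m³/s

By discrete convolution, Q_j = Σ (P_i / 10 mm) · U_{j−i}.
At t = 12 h (j=4): Q = (23.6/10)·25 + (11.5/10)·20 + (32.6/10)·10 = 115 m³/s.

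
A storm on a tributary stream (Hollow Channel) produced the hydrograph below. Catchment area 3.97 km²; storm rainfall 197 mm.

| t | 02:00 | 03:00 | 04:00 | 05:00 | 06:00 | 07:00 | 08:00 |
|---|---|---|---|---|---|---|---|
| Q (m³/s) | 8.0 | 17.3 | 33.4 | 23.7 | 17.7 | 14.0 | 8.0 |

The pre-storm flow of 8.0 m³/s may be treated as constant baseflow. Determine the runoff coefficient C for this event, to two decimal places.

ΣQ_DR = 66.10 m³/s; V = ΣQ_DR·Δt = 2.380 × 10^5 m³.
Runoff depth d = V / A = 59.94 mm.
C = d / P = 59.94 / 197 = 0.30.

C ≈ 0.30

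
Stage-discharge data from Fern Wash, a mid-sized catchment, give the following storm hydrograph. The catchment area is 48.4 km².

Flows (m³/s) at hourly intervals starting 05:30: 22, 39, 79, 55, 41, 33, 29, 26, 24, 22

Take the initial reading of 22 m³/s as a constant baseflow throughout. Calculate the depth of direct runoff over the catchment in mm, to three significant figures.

d ≈ 11.2 mm

Direct runoff: 0.0, 17.0, 57.0, 33.0, 19.0, 11.0, 7.0, 4.0, 2.0, 0.0 m³/s; ΣQ_DR = 150.0 m³/s.
V = ΣQ_DR · Δt = 150.0 × 3600 s = 5.400 × 10^5 m³.
Over A = 48.4 km², depth = V / A = 11.2 mm.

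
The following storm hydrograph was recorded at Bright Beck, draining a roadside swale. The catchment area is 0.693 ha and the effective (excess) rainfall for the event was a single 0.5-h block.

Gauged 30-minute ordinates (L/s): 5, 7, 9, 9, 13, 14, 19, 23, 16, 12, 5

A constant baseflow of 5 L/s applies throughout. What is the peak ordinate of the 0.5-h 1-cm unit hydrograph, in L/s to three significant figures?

Direct runoff: 0.0, 2.0, 4.0, 4.0, 8.0, 9.0, 14.0, 18.0, 11.0, 7.0, 0.0 L/s; ΣQ_DR = 77.00 L/s, peak = 18.0 L/s.
Runoff depth d = ΣQ_DR·Δt / A = 77.00 × 1800 / (0.693 ha) = 20.00 mm.
The 1-cm UH is the DRH scaled by (10 mm)/d, so U_p = 18.0 × 10/20.00 = 9.00 L/s.

U_p ≈ 9.00 L/s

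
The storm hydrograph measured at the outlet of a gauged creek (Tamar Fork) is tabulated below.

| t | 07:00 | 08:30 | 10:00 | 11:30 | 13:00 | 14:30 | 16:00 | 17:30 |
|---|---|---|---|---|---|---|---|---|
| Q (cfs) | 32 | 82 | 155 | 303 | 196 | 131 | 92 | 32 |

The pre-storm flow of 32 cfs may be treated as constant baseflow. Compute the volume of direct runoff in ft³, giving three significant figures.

Direct-runoff ordinates (Q − Q_b): 0.0, 50.0, 123.0, 271.0, 164.0, 99.0, 60.0, 0.0 cfs.
ΣQ_DR = 767.0 cfs.
With Δt = 1.5 h = 5400 s, V = ΣQ_DR · Δt = 767.0 × 5400 = 4.14 × 10^6 ft³.

V ≈ 4.14 × 10^6 ft³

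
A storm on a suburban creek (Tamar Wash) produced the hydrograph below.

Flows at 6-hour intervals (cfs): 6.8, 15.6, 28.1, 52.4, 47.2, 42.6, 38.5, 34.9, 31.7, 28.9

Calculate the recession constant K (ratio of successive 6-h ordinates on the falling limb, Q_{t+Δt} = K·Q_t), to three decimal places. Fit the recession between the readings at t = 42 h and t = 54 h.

K ≈ 0.910

Using the recession-limb readings at t = 42 h and t = 54 h: Q falls from 34.9 to 28.9 cfs over 2 intervals.
K = (Q₂/Q₁)^(1/2) = (28.9/34.9)^(1/2) = 0.910.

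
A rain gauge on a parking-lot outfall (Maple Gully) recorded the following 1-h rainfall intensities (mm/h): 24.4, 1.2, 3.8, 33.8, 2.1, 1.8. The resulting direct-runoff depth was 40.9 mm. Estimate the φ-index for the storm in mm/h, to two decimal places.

Only the 2 blocks with intensity above φ contribute runoff: 24.4, 33.8 mm/h.
Σ(I−φ)·Δt = d  ⇒  (24.4+33.8 − 2φ)·1 = 40.9
φ = (58.20 − 40.9/1) / 2 = 8.65 mm/h.

φ ≈ 8.65 mm/h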